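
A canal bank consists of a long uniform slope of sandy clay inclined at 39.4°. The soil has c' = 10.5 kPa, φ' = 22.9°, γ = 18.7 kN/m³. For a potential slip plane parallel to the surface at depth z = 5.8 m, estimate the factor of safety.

For an infinite slope with a slip plane parallel to the surface (no pore pressure): FS = [c' + γz cos²β tanφ'] / [γz sinβ cosβ].
γz = 18.7·5.8 = 108.46 kN/m²
Numerator = 10.5 + 108.46·cos²39.4°·tan22.9° = 10.5 + 108.46·0.5971·0.4224 = 37.857 kPa
Denominator = 108.46·sin39.4°·cos39.4° = 108.46·0.6347·0.7727 = 53.197 kPa
FS = 37.857 / 53.197 = 0.712

FS = 0.71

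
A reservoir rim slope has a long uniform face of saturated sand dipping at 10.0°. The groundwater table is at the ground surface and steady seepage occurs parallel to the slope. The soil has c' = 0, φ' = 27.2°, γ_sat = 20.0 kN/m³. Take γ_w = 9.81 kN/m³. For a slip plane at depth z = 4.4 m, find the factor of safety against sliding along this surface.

With seepage parallel to the slope and the water table at the surface, the effective normal stress on the slip plane uses the buoyant unit weight γ' = γ_sat − γ_w while the driving shear stress uses γ_sat:
FS = [c' + γ' z cos²β tanφ'] / [γ_sat z sinβ cosβ]
(For c' = 0 this reduces to FS = (γ'/γ_sat)·tanφ'/tanβ.)
γ' = 20.0 − 9.81 = 10.19 kN/m³
Numerator = 0.0 + 10.19·4.4·cos²10.0°·tan27.2° = 0.0 + 10.19·4.4·0.9698·0.5139 = 22.348 kPa
Denominator = 20.0·4.4·sin10.0°·cos10.0° = 20.0·4.4·0.1736·0.9848 = 15.049 kPa
FS = 22.348 / 15.049 = 1.485

FS = 1.49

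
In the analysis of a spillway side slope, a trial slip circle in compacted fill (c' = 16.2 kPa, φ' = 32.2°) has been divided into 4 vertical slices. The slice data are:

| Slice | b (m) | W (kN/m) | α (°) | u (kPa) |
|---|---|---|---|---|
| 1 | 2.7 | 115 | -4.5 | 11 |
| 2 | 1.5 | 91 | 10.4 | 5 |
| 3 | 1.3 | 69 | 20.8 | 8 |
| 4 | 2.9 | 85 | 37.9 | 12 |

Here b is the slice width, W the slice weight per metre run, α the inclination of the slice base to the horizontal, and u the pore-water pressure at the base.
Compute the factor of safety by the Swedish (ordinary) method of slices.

FS = 3.61

Ordinary method of slices: FS = Σ[c'·Δl_i + (W_i cosα_i − u_i·Δl_i)·tanφ'] / Σ W_i sinα_i, with Δl_i = b_i / cosα_i.
Slice 1: Δl = 2.7/cos(-4.5°) = 2.708 m; N'_1 = 115·cos(-4.5°) − 11·2.708 = 84.9; c'Δl = 43.88; W sinα = -9.0
Slice 2: Δl = 1.5/cos10.4° = 1.525 m; N'_2 = 91·cos10.4° − 5·1.525 = 81.9; c'Δl = 24.71; W sinα = 16.4
Slice 3: Δl = 1.3/cos20.8° = 1.391 m; N'_3 = 69·cos20.8° − 8·1.391 = 53.4; c'Δl = 22.53; W sinα = 24.5
Slice 4: Δl = 2.9/cos37.9° = 3.675 m; N'_4 = 85·cos37.9° − 12·3.675 = 23.0; c'Δl = 59.54; W sinα = 52.2
Σc'Δl = 150.6 kN/m; ΣN' = 243.1 kN/m; ΣW sinα = 84.1 kN/m
Resisting = 150.6 + 243.1·tan32.2° = 150.6 + 153.1 = 303.7 kN/m
FS = 303.7 / 84.1 = 3.611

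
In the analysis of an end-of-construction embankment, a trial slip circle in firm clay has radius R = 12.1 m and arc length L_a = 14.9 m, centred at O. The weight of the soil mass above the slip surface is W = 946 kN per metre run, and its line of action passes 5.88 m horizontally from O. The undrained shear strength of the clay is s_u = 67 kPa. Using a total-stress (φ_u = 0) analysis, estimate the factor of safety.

FS = 2.17

Taking moments about the centre O, the resisting moment is provided by the undrained shear strength acting along the arc:
M_R = s_u·L_a·R = 67·14.90·12.1 = 12079.4 kN·m/m
M_D = W·d = 946·5.88 = 5562.5 kN·m/m
FS = M_R / M_D = 12079.4 / 5562.5 = 2.172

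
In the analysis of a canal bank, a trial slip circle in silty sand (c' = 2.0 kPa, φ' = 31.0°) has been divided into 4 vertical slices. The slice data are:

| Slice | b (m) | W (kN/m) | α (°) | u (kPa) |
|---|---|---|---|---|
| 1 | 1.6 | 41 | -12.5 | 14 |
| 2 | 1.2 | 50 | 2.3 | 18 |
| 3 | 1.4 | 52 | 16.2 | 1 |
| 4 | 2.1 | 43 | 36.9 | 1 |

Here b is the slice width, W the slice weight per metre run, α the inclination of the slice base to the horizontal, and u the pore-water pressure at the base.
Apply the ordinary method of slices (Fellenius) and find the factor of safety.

Ordinary method of slices: FS = Σ[c'·Δl_i + (W_i cosα_i − u_i·Δl_i)·tanφ'] / Σ W_i sinα_i, with Δl_i = b_i / cosα_i.
Slice 1: Δl = 1.6/cos(-12.5°) = 1.639 m; N'_1 = 41·cos(-12.5°) − 14·1.639 = 17.1; c'Δl = 3.28; W sinα = -8.9
Slice 2: Δl = 1.2/cos2.3° = 1.201 m; N'_2 = 50·cos2.3° − 18·1.201 = 28.3; c'Δl = 2.40; W sinα = 2.0
Slice 3: Δl = 1.4/cos16.2° = 1.458 m; N'_3 = 52·cos16.2° − 1·1.458 = 48.5; c'Δl = 2.92; W sinα = 14.5
Slice 4: Δl = 2.1/cos36.9° = 2.626 m; N'_4 = 43·cos36.9° − 1·2.626 = 31.8; c'Δl = 5.25; W sinα = 25.8
Σc'Δl = 13.8 kN/m; ΣN' = 125.7 kN/m; ΣW sinα = 33.5 kN/m
Resisting = 13.8 + 125.7·tan31.0° = 13.8 + 75.5 = 89.4 kN/m
FS = 89.4 / 33.5 = 2.671

FS = 2.67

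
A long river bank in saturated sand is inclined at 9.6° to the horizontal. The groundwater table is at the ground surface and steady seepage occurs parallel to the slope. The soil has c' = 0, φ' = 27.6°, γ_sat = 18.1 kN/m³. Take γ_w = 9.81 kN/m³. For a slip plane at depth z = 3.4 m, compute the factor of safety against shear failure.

With seepage parallel to the slope and the water table at the surface, the effective normal stress on the slip plane uses the buoyant unit weight γ' = γ_sat − γ_w while the driving shear stress uses γ_sat:
FS = [c' + γ' z cos²β tanφ'] / [γ_sat z sinβ cosβ]
(For c' = 0 this reduces to FS = (γ'/γ_sat)·tanφ'/tanβ.)
γ' = 18.1 − 9.81 = 8.29 kN/m³
Numerator = 0.0 + 8.29·3.4·cos²9.6°·tan27.6° = 0.0 + 8.29·3.4·0.9722·0.5228 = 14.325 kPa
Denominator = 18.1·3.4·sin9.6°·cos9.6° = 18.1·3.4·0.1668·0.9860 = 10.119 kPa
FS = 14.325 / 10.119 = 1.416

FS = 1.42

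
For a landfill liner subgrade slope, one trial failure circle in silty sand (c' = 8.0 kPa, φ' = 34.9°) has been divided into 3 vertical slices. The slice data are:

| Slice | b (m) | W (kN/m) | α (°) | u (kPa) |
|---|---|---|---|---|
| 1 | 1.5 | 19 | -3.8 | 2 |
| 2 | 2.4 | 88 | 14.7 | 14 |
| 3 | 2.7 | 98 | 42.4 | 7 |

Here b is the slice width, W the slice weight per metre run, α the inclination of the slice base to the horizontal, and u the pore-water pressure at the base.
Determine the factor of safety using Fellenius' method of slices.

Ordinary method of slices: FS = Σ[c'·Δl_i + (W_i cosα_i − u_i·Δl_i)·tanφ'] / Σ W_i sinα_i, with Δl_i = b_i / cosα_i.
Slice 1: Δl = 1.5/cos(-3.8°) = 1.503 m; N'_1 = 19·cos(-3.8°) − 2·1.503 = 16.0; c'Δl = 12.03; W sinα = -1.3
Slice 2: Δl = 2.4/cos14.7° = 2.481 m; N'_2 = 88·cos14.7° − 14·2.481 = 50.4; c'Δl = 19.85; W sinα = 22.3
Slice 3: Δl = 2.7/cos42.4° = 3.656 m; N'_3 = 98·cos42.4° − 7·3.656 = 46.8; c'Δl = 29.25; W sinα = 66.1
Σc'Δl = 61.1 kN/m; ΣN' = 113.1 kN/m; ΣW sinα = 87.2 kN/m
Resisting = 61.1 + 113.1·tan34.9° = 61.1 + 78.9 = 140.0 kN/m
FS = 140.0 / 87.2 = 1.607

FS = 1.61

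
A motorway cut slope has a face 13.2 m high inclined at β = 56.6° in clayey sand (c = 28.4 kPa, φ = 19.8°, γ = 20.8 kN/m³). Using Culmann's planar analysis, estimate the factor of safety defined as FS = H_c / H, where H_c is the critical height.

FS = 1.63

H_c = (4c/γ) · sinβ cosφ / [1 − cos(β − φ)]
    = (4·28.4/20.8) · sin56.6°·cos19.8° / [1 − cos36.8°]
    = 5.462 · 0.7855 / 0.1993 = 21.53 m
FS = H_c / H = 21.53 / 13.2 = 1.631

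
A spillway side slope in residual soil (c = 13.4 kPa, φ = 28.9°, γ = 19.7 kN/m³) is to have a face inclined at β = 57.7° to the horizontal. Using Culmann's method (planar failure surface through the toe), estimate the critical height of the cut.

H_c = 16.28 m

Culmann's analysis gives the critical failure plane at α_cr = (β + φ)/2 = (57.7 + 28.9)/2 = 43.3°, and the critical height
H_c = (4c/γ) · sinβ cosφ / [1 − cos(β − φ)]
    = (4·13.4/19.7) · sin57.7°·cos28.9° / [1 − cos(28.8°)]
    = 2.721 · 0.8453·0.8755 / [1 − 0.8763]
    = 2.721 · 0.7400 / 0.1237
    = 16.28 m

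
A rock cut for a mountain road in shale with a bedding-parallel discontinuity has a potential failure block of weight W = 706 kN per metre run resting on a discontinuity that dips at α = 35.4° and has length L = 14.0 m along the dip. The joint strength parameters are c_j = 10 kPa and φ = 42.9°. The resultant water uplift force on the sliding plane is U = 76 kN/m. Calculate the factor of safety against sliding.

FS = 1.48

Resolving the block weight along and normal to the plane and applying the Mohr–Coulomb strength on the joint:
N' = W cosα − U = 706·cos35.4° − 76 = 499.5 kN/m
Driving force T = W sinα = 706·sin35.4° = 409.0 kN/m
Resisting force R = c_j·L + N'·tanφ = 10·14.0 + 499.5·tan42.9° = 140.0 + 464.1 = 604.1 kN/m
FS = R / T = 604.1 / 409.0 = 1.477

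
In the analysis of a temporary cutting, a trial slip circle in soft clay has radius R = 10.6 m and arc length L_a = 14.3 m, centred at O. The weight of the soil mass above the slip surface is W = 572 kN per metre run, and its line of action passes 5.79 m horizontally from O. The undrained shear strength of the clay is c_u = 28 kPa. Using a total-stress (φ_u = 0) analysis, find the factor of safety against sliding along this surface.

FS = 1.28

Taking moments about the centre O, the resisting moment is provided by the undrained shear strength acting along the arc:
M_R = c_u·L_a·R = 28·14.30·10.6 = 4244.2 kN·m/m
M_D = W·d = 572·5.79 = 3311.9 kN·m/m
FS = M_R / M_D = 4244.2 / 3311.9 = 1.282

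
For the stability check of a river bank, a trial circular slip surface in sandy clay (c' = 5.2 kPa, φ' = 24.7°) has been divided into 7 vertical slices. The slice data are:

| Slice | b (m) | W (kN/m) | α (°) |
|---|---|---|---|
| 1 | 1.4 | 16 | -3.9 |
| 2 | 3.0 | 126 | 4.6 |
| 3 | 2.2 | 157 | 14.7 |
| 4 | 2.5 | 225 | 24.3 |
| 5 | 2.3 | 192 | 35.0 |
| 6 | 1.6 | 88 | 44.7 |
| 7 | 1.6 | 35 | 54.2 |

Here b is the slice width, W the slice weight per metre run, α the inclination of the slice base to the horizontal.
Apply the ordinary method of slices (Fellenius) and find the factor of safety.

FS = 1.26

Ordinary method of slices: FS = Σ[c'·Δl_i + (W_i cosα_i)·tanφ'] / Σ W_i sinα_i, with Δl_i = b_i / cosα_i.
Slice 1: Δl = 1.4/cos(-3.9°) = 1.403 m; N'_1 = 16·cos(-3.9°) = 16.0; c'Δl = 7.30; W sinα = -1.1
Slice 2: Δl = 3.0/cos4.6° = 3.010 m; N'_2 = 126·cos4.6° = 125.6; c'Δl = 15.65; W sinα = 10.1
Slice 3: Δl = 2.2/cos14.7° = 2.274 m; N'_3 = 157·cos14.7° = 151.9; c'Δl = 11.83; W sinα = 39.8
Slice 4: Δl = 2.5/cos24.3° = 2.743 m; N'_4 = 225·cos24.3° = 205.1; c'Δl = 14.26; W sinα = 92.6
Slice 5: Δl = 2.3/cos35.0° = 2.808 m; N'_5 = 192·cos35.0° = 157.3; c'Δl = 14.60; W sinα = 110.1
Slice 6: Δl = 1.6/cos44.7° = 2.251 m; N'_6 = 88·cos44.7° = 62.6; c'Δl = 11.71; W sinα = 61.9
Slice 7: Δl = 1.6/cos54.2° = 2.735 m; N'_7 = 35·cos54.2° = 20.5; c'Δl = 14.22; W sinα = 28.4
Σc'Δl = 89.6 kN/m; ΣN' = 738.8 kN/m; ΣW sinα = 341.9 kN/m
Resisting = 89.6 + 738.8·tan24.7° = 89.6 + 339.8 = 429.4 kN/m
FS = 429.4 / 341.9 = 1.256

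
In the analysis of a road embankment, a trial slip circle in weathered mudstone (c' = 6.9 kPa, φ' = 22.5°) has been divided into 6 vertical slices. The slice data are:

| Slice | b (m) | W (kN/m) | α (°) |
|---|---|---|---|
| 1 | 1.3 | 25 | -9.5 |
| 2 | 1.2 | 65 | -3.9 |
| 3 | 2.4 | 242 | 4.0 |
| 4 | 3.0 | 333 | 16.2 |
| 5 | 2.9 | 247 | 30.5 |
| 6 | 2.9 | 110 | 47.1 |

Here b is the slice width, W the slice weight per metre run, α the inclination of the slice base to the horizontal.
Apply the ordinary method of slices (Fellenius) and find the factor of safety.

Ordinary method of slices: FS = Σ[c'·Δl_i + (W_i cosα_i)·tanφ'] / Σ W_i sinα_i, with Δl_i = b_i / cosα_i.
Slice 1: Δl = 1.3/cos(-9.5°) = 1.318 m; N'_1 = 25·cos(-9.5°) = 24.7; c'Δl = 9.09; W sinα = -4.1
Slice 2: Δl = 1.2/cos(-3.9°) = 1.203 m; N'_2 = 65·cos(-3.9°) = 64.8; c'Δl = 8.30; W sinα = -4.4
Slice 3: Δl = 2.4/cos4.0° = 2.406 m; N'_3 = 242·cos4.0° = 241.4; c'Δl = 16.60; W sinα = 16.9
Slice 4: Δl = 3.0/cos16.2° = 3.124 m; N'_4 = 333·cos16.2° = 319.8; c'Δl = 21.56; W sinα = 92.9
Slice 5: Δl = 2.9/cos30.5° = 3.366 m; N'_5 = 247·cos30.5° = 212.8; c'Δl = 23.22; W sinα = 125.4
Slice 6: Δl = 2.9/cos47.1° = 4.260 m; N'_6 = 110·cos47.1° = 74.9; c'Δl = 29.40; W sinα = 80.6
Σc'Δl = 108.2 kN/m; ΣN' = 938.4 kN/m; ΣW sinα = 307.2 kN/m
Resisting = 108.2 + 938.4·tan22.5° = 108.2 + 388.7 = 496.9 kN/m
FS = 496.9 / 307.2 = 1.618

FS = 1.62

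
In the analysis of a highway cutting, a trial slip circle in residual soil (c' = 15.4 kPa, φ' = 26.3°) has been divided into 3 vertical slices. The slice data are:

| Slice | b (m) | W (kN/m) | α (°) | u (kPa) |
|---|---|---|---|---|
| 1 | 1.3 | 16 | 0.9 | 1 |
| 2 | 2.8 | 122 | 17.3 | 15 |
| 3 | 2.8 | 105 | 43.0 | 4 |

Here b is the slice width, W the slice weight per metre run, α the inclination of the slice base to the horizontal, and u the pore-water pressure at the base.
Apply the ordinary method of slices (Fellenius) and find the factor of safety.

Ordinary method of slices: FS = Σ[c'·Δl_i + (W_i cosα_i − u_i·Δl_i)·tanφ'] / Σ W_i sinα_i, with Δl_i = b_i / cosα_i.
Slice 1: Δl = 1.3/cos0.9° = 1.300 m; N'_1 = 16·cos0.9° − 1·1.300 = 14.7; c'Δl = 20.02; W sinα = 0.3
Slice 2: Δl = 2.8/cos17.3° = 2.933 m; N'_2 = 122·cos17.3° − 15·2.933 = 72.5; c'Δl = 45.16; W sinα = 36.3
Slice 3: Δl = 2.8/cos43.0° = 3.829 m; N'_3 = 105·cos43.0° − 4·3.829 = 61.5; c'Δl = 58.96; W sinα = 71.6
Σc'Δl = 124.1 kN/m; ΣN' = 148.7 kN/m; ΣW sinα = 108.1 kN/m
Resisting = 124.1 + 148.7·tan26.3° = 124.1 + 73.5 = 197.6 kN/m
FS = 197.6 / 108.1 = 1.827

FS = 1.83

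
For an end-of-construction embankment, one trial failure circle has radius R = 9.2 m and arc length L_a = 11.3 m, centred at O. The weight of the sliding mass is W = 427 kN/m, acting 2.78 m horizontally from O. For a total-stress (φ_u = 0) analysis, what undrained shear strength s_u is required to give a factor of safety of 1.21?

FS = s_u·L_a·R / (W·d), so s_u = FS·W·d / (L_a·R).
s_u = 1.21·427·2.78 / (11.30·9.2) = 1436.3 / 103.96 = 13.82 kPa

s_u = 13.8 kPa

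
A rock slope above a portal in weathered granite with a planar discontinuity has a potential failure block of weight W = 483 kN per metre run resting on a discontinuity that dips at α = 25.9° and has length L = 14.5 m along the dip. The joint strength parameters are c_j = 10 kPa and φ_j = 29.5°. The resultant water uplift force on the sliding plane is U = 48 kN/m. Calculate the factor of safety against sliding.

Resolving the block weight along and normal to the plane and applying the Mohr–Coulomb strength on the joint:
N' = W cosα − U = 483·cos25.9° − 48 = 386.5 kN/m
Driving force T = W sinα = 483·sin25.9° = 211.0 kN/m
Resisting force R = c_j·L + N'·tanφ_j = 10·14.5 + 386.5·tan29.5° = 145.0 + 218.7 = 363.7 kN/m
FS = R / T = 363.7 / 211.0 = 1.724

FS = 1.72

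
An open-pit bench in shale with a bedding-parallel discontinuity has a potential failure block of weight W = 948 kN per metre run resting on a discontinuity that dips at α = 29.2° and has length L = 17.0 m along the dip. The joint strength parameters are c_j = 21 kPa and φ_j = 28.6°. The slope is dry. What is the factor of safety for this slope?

FS = 1.75

Resolving the block weight along and normal to the plane and applying the Mohr–Coulomb strength on the joint:
N' = W cosα = 948·cos29.2° = 827.5 kN/m
Driving force T = W sinα = 948·sin29.2° = 462.5 kN/m
Resisting force R = c_j·L + N'·tanφ_j = 21·17.0 + 827.5·tan28.6° = 357.0 + 451.2 = 808.2 kN/m
FS = R / T = 808.2 / 462.5 = 1.747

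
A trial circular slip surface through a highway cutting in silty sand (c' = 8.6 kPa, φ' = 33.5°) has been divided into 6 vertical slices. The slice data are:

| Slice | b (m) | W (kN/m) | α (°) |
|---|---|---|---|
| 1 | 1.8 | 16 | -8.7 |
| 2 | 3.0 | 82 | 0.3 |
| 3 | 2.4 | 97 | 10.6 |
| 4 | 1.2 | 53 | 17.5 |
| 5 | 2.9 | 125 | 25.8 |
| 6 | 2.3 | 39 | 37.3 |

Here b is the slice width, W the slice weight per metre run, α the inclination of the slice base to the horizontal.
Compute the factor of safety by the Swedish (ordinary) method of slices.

Ordinary method of slices: FS = Σ[c'·Δl_i + (W_i cosα_i)·tanφ'] / Σ W_i sinα_i, with Δl_i = b_i / cosα_i.
Slice 1: Δl = 1.8/cos(-8.7°) = 1.821 m; N'_1 = 16·cos(-8.7°) = 15.8; c'Δl = 15.66; W sinα = -2.4
Slice 2: Δl = 3.0/cos0.3° = 3.000 m; N'_2 = 82·cos0.3° = 82.0; c'Δl = 25.80; W sinα = 0.4
Slice 3: Δl = 2.4/cos10.6° = 2.442 m; N'_3 = 97·cos10.6° = 95.3; c'Δl = 21.00; W sinα = 17.8
Slice 4: Δl = 1.2/cos17.5° = 1.258 m; N'_4 = 53·cos17.5° = 50.5; c'Δl = 10.82; W sinα = 15.9
Slice 5: Δl = 2.9/cos25.8° = 3.221 m; N'_5 = 125·cos25.8° = 112.5; c'Δl = 27.70; W sinα = 54.4
Slice 6: Δl = 2.3/cos37.3° = 2.891 m; N'_6 = 39·cos37.3° = 31.0; c'Δl = 24.87; W sinα = 23.6
Σc'Δl = 125.8 kN/m; ΣN' = 387.3 kN/m; ΣW sinα = 109.8 kN/m
Resisting = 125.8 + 387.3·tan33.5° = 125.8 + 256.3 = 382.2 kN/m
FS = 382.2 / 109.8 = 3.480

FS = 3.48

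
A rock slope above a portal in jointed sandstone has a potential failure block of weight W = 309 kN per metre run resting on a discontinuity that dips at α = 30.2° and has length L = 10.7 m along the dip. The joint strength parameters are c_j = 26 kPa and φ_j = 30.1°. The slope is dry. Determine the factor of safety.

Resolving the block weight along and normal to the plane and applying the Mohr–Coulomb strength on the joint:
N' = W cosα = 309·cos30.2° = 267.1 kN/m
Driving force T = W sinα = 309·sin30.2° = 155.4 kN/m
Resisting force R = c_j·L + N'·tanφ_j = 26·10.7 + 267.1·tan30.1° = 278.2 + 154.8 = 433.0 kN/m
FS = R / T = 433.0 / 155.4 = 2.786

FS = 2.79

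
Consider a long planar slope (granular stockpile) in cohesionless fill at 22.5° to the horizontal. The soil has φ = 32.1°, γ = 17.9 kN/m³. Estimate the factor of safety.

FS = 1.51

For a dry cohesionless infinite slope the factor of safety is FS = tanφ / tanβ.
FS = tan32.1° / tan22.5° = 0.6273 / 0.4142 = 1.514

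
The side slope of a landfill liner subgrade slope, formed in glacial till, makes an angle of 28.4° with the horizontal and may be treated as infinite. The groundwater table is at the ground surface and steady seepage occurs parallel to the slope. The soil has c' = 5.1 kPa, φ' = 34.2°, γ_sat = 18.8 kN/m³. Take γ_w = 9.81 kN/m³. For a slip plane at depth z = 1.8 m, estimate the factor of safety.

FS = 0.96

With seepage parallel to the slope and the water table at the surface, the effective normal stress on the slip plane uses the buoyant unit weight γ' = γ_sat − γ_w while the driving shear stress uses γ_sat:
FS = [c' + γ' z cos²β tanφ'] / [γ_sat z sinβ cosβ]
γ' = 18.8 − 9.81 = 8.99 kN/m³
Numerator = 5.1 + 8.99·1.8·cos²28.4°·tan34.2° = 5.1 + 8.99·1.8·0.7738·0.6796 = 13.609 kPa
Denominator = 18.8·1.8·sin28.4°·cos28.4° = 18.8·1.8·0.4756·0.8796 = 14.158 kPa
FS = 13.609 / 14.158 = 0.961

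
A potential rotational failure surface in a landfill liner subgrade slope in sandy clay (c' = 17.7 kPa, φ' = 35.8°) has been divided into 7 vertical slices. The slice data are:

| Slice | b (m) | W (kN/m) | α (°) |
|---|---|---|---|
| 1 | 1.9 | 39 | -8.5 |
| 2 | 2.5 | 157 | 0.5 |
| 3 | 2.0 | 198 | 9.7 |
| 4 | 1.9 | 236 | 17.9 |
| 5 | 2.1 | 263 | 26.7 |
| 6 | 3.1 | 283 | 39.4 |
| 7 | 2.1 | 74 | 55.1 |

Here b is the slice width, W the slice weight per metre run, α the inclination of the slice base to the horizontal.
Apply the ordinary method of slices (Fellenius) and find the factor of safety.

FS = 2.45

Ordinary method of slices: FS = Σ[c'·Δl_i + (W_i cosα_i)·tanφ'] / Σ W_i sinα_i, with Δl_i = b_i / cosα_i.
Slice 1: Δl = 1.9/cos(-8.5°) = 1.921 m; N'_1 = 39·cos(-8.5°) = 38.6; c'Δl = 34.00; W sinα = -5.8
Slice 2: Δl = 2.5/cos0.5° = 2.500 m; N'_2 = 157·cos0.5° = 157.0; c'Δl = 44.25; W sinα = 1.4
Slice 3: Δl = 2.0/cos9.7° = 2.029 m; N'_3 = 198·cos9.7° = 195.2; c'Δl = 35.91; W sinα = 33.4
Slice 4: Δl = 1.9/cos17.9° = 1.997 m; N'_4 = 236·cos17.9° = 224.6; c'Δl = 35.34; W sinα = 72.5
Slice 5: Δl = 2.1/cos26.7° = 2.351 m; N'_5 = 263·cos26.7° = 235.0; c'Δl = 41.61; W sinα = 118.2
Slice 6: Δl = 3.1/cos39.4° = 4.012 m; N'_6 = 283·cos39.4° = 218.7; c'Δl = 71.01; W sinα = 179.6
Slice 7: Δl = 2.1/cos55.1° = 3.670 m; N'_7 = 74·cos55.1° = 42.3; c'Δl = 64.97; W sinα = 60.7
Σc'Δl = 327.1 kN/m; ΣN' = 1111.3 kN/m; ΣW sinα = 460.0 kN/m
Resisting = 327.1 + 1111.3·tan35.8° = 327.1 + 801.5 = 1128.6 kN/m
FS = 1128.6 / 460.0 = 2.453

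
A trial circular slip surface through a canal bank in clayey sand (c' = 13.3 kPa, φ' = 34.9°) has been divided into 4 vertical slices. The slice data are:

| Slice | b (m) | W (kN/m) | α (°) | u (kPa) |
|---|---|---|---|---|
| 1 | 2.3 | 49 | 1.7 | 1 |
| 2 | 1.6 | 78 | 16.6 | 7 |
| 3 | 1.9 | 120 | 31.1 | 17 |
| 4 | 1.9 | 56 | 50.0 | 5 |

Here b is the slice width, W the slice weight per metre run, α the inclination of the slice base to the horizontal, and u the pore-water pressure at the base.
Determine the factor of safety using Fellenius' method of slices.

FS = 2.01

Ordinary method of slices: FS = Σ[c'·Δl_i + (W_i cosα_i − u_i·Δl_i)·tanφ'] / Σ W_i sinα_i, with Δl_i = b_i / cosα_i.
Slice 1: Δl = 2.3/cos1.7° = 2.301 m; N'_1 = 49·cos1.7° − 1·2.301 = 46.7; c'Δl = 30.60; W sinα = 1.5
Slice 2: Δl = 1.6/cos16.6° = 1.670 m; N'_2 = 78·cos16.6° − 7·1.670 = 63.1; c'Δl = 22.21; W sinα = 22.3
Slice 3: Δl = 1.9/cos31.1° = 2.219 m; N'_3 = 120·cos31.1° − 17·2.219 = 65.0; c'Δl = 29.51; W sinα = 62.0
Slice 4: Δl = 1.9/cos50.0° = 2.956 m; N'_4 = 56·cos50.0° − 5·2.956 = 21.2; c'Δl = 39.31; W sinα = 42.9
Σc'Δl = 121.6 kN/m; ΣN' = 196.0 kN/m; ΣW sinα = 128.6 kN/m
Resisting = 121.6 + 196.0·tan34.9° = 121.6 + 136.7 = 258.4 kN/m
FS = 258.4 / 128.6 = 2.009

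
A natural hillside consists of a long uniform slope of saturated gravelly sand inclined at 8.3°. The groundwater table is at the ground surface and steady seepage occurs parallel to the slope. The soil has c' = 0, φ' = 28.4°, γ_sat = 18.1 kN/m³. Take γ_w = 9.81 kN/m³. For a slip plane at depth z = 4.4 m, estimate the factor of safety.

FS = 1.70

With seepage parallel to the slope and the water table at the surface, the effective normal stress on the slip plane uses the buoyant unit weight γ' = γ_sat − γ_w while the driving shear stress uses γ_sat:
FS = [c' + γ' z cos²β tanφ'] / [γ_sat z sinβ cosβ]
(For c' = 0 this reduces to FS = (γ'/γ_sat)·tanφ'/tanβ.)
γ' = 18.1 − 9.81 = 8.29 kN/m³
Numerator = 0.0 + 8.29·4.4·cos²8.3°·tan28.4° = 0.0 + 8.29·4.4·0.9792·0.5407 = 19.312 kPa
Denominator = 18.1·4.4·sin8.3°·cos8.3° = 18.1·4.4·0.1444·0.9895 = 11.376 kPa
FS = 19.312 / 11.376 = 1.698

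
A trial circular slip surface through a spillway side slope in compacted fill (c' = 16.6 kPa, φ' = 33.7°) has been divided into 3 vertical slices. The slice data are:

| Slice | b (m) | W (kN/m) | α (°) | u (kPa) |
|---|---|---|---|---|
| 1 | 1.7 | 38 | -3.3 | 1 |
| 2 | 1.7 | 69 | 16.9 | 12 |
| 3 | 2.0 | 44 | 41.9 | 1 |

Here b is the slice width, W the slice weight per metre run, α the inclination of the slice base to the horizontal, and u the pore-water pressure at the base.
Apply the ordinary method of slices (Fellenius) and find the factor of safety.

FS = 3.73

Ordinary method of slices: FS = Σ[c'·Δl_i + (W_i cosα_i − u_i·Δl_i)·tanφ'] / Σ W_i sinα_i, with Δl_i = b_i / cosα_i.
Slice 1: Δl = 1.7/cos(-3.3°) = 1.703 m; N'_1 = 38·cos(-3.3°) − 1·1.703 = 36.2; c'Δl = 28.27; W sinα = -2.2
Slice 2: Δl = 1.7/cos16.9° = 1.777 m; N'_2 = 69·cos16.9° − 12·1.777 = 44.7; c'Δl = 29.49; W sinα = 20.1
Slice 3: Δl = 2.0/cos41.9° = 2.687 m; N'_3 = 44·cos41.9° − 1·2.687 = 30.1; c'Δl = 44.60; W sinα = 29.4
Σc'Δl = 102.4 kN/m; ΣN' = 111.0 kN/m; ΣW sinα = 47.3 kN/m
Resisting = 102.4 + 111.0·tan33.7° = 102.4 + 74.0 = 176.4 kN/m
FS = 176.4 / 47.3 = 3.733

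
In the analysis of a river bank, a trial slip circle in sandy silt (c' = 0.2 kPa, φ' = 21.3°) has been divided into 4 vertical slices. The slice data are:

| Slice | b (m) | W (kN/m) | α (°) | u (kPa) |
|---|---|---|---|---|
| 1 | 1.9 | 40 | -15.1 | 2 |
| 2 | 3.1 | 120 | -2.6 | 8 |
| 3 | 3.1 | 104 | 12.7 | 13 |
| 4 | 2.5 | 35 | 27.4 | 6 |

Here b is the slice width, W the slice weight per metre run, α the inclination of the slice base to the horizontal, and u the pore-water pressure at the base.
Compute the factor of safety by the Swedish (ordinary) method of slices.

Ordinary method of slices: FS = Σ[c'·Δl_i + (W_i cosα_i − u_i·Δl_i)·tanφ'] / Σ W_i sinα_i, with Δl_i = b_i / cosα_i.
Slice 1: Δl = 1.9/cos(-15.1°) = 1.968 m; N'_1 = 40·cos(-15.1°) − 2·1.968 = 34.7; c'Δl = 0.39; W sinα = -10.4
Slice 2: Δl = 3.1/cos(-2.6°) = 3.103 m; N'_2 = 120·cos(-2.6°) − 8·3.103 = 95.1; c'Δl = 0.62; W sinα = -5.4
Slice 3: Δl = 3.1/cos12.7° = 3.178 m; N'_3 = 104·cos12.7° − 13·3.178 = 60.1; c'Δl = 0.64; W sinα = 22.9
Slice 4: Δl = 2.5/cos27.4° = 2.816 m; N'_4 = 35·cos27.4° − 6·2.816 = 14.2; c'Δl = 0.56; W sinα = 16.1
Σc'Δl = 2.2 kN/m; ΣN' = 204.1 kN/m; ΣW sinα = 23.1 kN/m
Resisting = 2.2 + 204.1·tan21.3° = 2.2 + 79.6 = 81.8 kN/m
FS = 81.8 / 23.1 = 3.539

FS = 3.54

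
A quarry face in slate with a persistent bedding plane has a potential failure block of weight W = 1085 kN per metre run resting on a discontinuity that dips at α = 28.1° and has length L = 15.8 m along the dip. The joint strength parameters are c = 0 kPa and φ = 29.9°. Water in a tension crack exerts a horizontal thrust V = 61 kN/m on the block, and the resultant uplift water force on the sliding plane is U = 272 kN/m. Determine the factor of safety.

Resolving the block weight along and normal to the plane and applying the Mohr–Coulomb strength on the joint:
N' = W cosα − U − V sinα = 1085·cos28.1° − 272 − 61·sin28.1° = 656.4 kN/m
Driving force T = W sinα + V cosα = 1085·sin28.1° + 61·cos28.1° = 564.9 kN/m
Resisting force R = c·L + N'·tanφ = 0·15.8 + 656.4·tan29.9° = 0.0 + 377.4 = 377.4 kN/m
FS = R / T = 377.4 / 564.9 = 0.668

FS = 0.67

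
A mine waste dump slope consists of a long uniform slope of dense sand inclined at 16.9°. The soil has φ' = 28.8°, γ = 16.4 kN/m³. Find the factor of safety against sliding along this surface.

FS = 1.81

For a dry cohesionless infinite slope the factor of safety is FS = tanφ' / tanβ.
FS = tan28.8° / tan16.9° = 0.5498 / 0.3038 = 1.809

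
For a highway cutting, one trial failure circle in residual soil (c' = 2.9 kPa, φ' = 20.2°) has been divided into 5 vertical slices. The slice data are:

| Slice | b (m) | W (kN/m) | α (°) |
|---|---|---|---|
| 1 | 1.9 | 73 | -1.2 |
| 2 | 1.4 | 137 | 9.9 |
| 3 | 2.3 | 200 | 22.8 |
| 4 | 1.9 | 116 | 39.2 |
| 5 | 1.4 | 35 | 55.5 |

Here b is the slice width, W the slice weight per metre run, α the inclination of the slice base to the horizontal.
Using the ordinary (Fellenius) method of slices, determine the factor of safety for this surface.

FS = 1.07

Ordinary method of slices: FS = Σ[c'·Δl_i + (W_i cosα_i)·tanφ'] / Σ W_i sinα_i, with Δl_i = b_i / cosα_i.
Slice 1: Δl = 1.9/cos(-1.2°) = 1.900 m; N'_1 = 73·cos(-1.2°) = 73.0; c'Δl = 5.51; W sinα = -1.5
Slice 2: Δl = 1.4/cos9.9° = 1.421 m; N'_2 = 137·cos9.9° = 135.0; c'Δl = 4.12; W sinα = 23.6
Slice 3: Δl = 2.3/cos22.8° = 2.495 m; N'_3 = 200·cos22.8° = 184.4; c'Δl = 7.24; W sinα = 77.5
Slice 4: Δl = 1.9/cos39.2° = 2.452 m; N'_4 = 116·cos39.2° = 89.9; c'Δl = 7.11; W sinα = 73.3
Slice 5: Δl = 1.4/cos55.5° = 2.472 m; N'_5 = 35·cos55.5° = 19.8; c'Δl = 7.17; W sinα = 28.8
Σc'Δl = 31.1 kN/m; ΣN' = 502.0 kN/m; ΣW sinα = 201.7 kN/m
Resisting = 31.1 + 502.0·tan20.2° = 31.1 + 184.7 = 215.9 kN/m
FS = 215.9 / 201.7 = 1.070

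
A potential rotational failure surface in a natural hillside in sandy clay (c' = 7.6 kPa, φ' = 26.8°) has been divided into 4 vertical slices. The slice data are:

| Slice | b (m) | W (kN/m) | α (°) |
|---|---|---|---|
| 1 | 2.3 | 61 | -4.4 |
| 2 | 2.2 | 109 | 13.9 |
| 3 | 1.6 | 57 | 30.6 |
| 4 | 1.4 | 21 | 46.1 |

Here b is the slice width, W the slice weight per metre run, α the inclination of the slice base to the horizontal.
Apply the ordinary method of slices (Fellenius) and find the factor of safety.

Ordinary method of slices: FS = Σ[c'·Δl_i + (W_i cosα_i)·tanφ'] / Σ W_i sinα_i, with Δl_i = b_i / cosα_i.
Slice 1: Δl = 2.3/cos(-4.4°) = 2.307 m; N'_1 = 61·cos(-4.4°) = 60.8; c'Δl = 17.53; W sinα = -4.7
Slice 2: Δl = 2.2/cos13.9° = 2.266 m; N'_2 = 109·cos13.9° = 105.8; c'Δl = 17.22; W sinα = 26.2
Slice 3: Δl = 1.6/cos30.6° = 1.859 m; N'_3 = 57·cos30.6° = 49.1; c'Δl = 14.13; W sinα = 29.0
Slice 4: Δl = 1.4/cos46.1° = 2.019 m; N'_4 = 21·cos46.1° = 14.6; c'Δl = 15.34; W sinα = 15.1
Σc'Δl = 64.2 kN/m; ΣN' = 230.3 kN/m; ΣW sinα = 65.7 kN/m
Resisting = 64.2 + 230.3·tan26.8° = 64.2 + 116.3 = 180.5 kN/m
FS = 180.5 / 65.7 = 2.750

FS = 2.75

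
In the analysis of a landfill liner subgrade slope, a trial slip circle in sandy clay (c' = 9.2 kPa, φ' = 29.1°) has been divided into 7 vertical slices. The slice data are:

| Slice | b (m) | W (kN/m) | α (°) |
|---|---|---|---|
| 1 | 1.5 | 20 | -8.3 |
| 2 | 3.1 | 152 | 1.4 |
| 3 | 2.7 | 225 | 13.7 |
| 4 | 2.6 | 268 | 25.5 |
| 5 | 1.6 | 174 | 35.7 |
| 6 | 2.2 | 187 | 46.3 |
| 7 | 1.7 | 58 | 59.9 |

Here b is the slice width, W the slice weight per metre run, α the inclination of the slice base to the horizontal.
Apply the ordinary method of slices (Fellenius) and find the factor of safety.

FS = 1.52

Ordinary method of slices: FS = Σ[c'·Δl_i + (W_i cosα_i)·tanφ'] / Σ W_i sinα_i, with Δl_i = b_i / cosα_i.
Slice 1: Δl = 1.5/cos(-8.3°) = 1.516 m; N'_1 = 20·cos(-8.3°) = 19.8; c'Δl = 13.95; W sinα = -2.9
Slice 2: Δl = 3.1/cos1.4° = 3.101 m; N'_2 = 152·cos1.4° = 152.0; c'Δl = 28.53; W sinα = 3.7
Slice 3: Δl = 2.7/cos13.7° = 2.779 m; N'_3 = 225·cos13.7° = 218.6; c'Δl = 25.57; W sinα = 53.3
Slice 4: Δl = 2.6/cos25.5° = 2.881 m; N'_4 = 268·cos25.5° = 241.9; c'Δl = 26.50; W sinα = 115.4
Slice 5: Δl = 1.6/cos35.7° = 1.970 m; N'_5 = 174·cos35.7° = 141.3; c'Δl = 18.13; W sinα = 101.5
Slice 6: Δl = 2.2/cos46.3° = 3.184 m; N'_6 = 187·cos46.3° = 129.2; c'Δl = 29.30; W sinα = 135.2
Slice 7: Δl = 1.7/cos59.9° = 3.390 m; N'_7 = 58·cos59.9° = 29.1; c'Δl = 31.19; W sinα = 50.2
Σc'Δl = 173.2 kN/m; ΣN' = 931.8 kN/m; ΣW sinα = 456.4 kN/m
Resisting = 173.2 + 931.8·tan29.1° = 173.2 + 518.6 = 691.8 kN/m
FS = 691.8 / 456.4 = 1.516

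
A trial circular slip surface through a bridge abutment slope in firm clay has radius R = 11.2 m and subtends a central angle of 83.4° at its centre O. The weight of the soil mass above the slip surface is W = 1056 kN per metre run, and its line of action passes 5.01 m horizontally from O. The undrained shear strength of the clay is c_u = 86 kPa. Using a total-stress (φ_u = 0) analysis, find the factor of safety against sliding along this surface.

FS = 2.97

Taking moments about the centre O, the resisting moment is provided by the undrained shear strength acting along the arc:
Arc length L_a = R·θ = 11.2·(83.4°·π/180) = 11.2·1.4556 = 16.30 m
M_R = c_u·L_a·R = 86·16.30·11.2 = 15702.8 kN·m/m
M_D = W·d = 1056·5.01 = 5290.6 kN·m/m
FS = M_R / M_D = 15702.8 / 5290.6 = 2.968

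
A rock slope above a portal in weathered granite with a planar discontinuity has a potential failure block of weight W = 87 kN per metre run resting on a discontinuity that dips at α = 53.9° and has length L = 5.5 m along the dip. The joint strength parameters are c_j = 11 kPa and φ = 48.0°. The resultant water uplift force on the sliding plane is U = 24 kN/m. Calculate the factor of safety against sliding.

FS = 1.29

Resolving the block weight along and normal to the plane and applying the Mohr–Coulomb strength on the joint:
N' = W cosα − U = 87·cos53.9° − 24 = 27.3 kN/m
Driving force T = W sinα = 87·sin53.9° = 70.3 kN/m
Resisting force R = c_j·L + N'·tanφ = 11·5.5 + 27.3·tan48.0° = 60.5 + 30.3 = 90.8 kN/m
FS = R / T = 90.8 / 70.3 = 1.291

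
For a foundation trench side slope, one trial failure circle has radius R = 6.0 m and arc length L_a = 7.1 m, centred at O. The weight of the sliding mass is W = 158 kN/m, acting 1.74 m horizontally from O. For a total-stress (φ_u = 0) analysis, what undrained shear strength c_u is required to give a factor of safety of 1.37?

c_u = 8.8 kPa

FS = c_u·L_a·R / (W·d), so c_u = FS·W·d / (L_a·R).
c_u = 1.37·158·1.74 / (7.10·6.0) = 376.6 / 42.60 = 8.84 kPa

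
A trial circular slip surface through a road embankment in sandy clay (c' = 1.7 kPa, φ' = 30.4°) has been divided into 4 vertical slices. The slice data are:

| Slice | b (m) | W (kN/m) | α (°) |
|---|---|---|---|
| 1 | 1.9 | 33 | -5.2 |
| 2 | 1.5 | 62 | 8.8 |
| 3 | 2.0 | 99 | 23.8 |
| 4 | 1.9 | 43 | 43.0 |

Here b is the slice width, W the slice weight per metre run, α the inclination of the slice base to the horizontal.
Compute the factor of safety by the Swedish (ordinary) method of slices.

FS = 1.86

Ordinary method of slices: FS = Σ[c'·Δl_i + (W_i cosα_i)·tanφ'] / Σ W_i sinα_i, with Δl_i = b_i / cosα_i.
Slice 1: Δl = 1.9/cos(-5.2°) = 1.908 m; N'_1 = 33·cos(-5.2°) = 32.9; c'Δl = 3.24; W sinα = -3.0
Slice 2: Δl = 1.5/cos8.8° = 1.518 m; N'_2 = 62·cos8.8° = 61.3; c'Δl = 2.58; W sinα = 9.5
Slice 3: Δl = 2.0/cos23.8° = 2.186 m; N'_3 = 99·cos23.8° = 90.6; c'Δl = 3.72; W sinα = 40.0
Slice 4: Δl = 1.9/cos43.0° = 2.598 m; N'_4 = 43·cos43.0° = 31.4; c'Δl = 4.42; W sinα = 29.3
Σc'Δl = 14.0 kN/m; ΣN' = 216.2 kN/m; ΣW sinα = 75.8 kN/m
Resisting = 14.0 + 216.2·tan30.4° = 14.0 + 126.8 = 140.8 kN/m
FS = 140.8 / 75.8 = 1.858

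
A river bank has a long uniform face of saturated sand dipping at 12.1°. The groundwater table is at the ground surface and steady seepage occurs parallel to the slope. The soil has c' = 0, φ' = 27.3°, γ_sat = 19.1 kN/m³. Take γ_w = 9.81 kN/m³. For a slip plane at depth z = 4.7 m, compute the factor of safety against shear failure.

With seepage parallel to the slope and the water table at the surface, the effective normal stress on the slip plane uses the buoyant unit weight γ' = γ_sat − γ_w while the driving shear stress uses γ_sat:
FS = [c' + γ' z cos²β tanφ'] / [γ_sat z sinβ cosβ]
(For c' = 0 this reduces to FS = (γ'/γ_sat)·tanφ'/tanβ.)
γ' = 19.1 − 9.81 = 9.29 kN/m³
Numerator = 0.0 + 9.29·4.7·cos²12.1°·tan27.3° = 0.0 + 9.29·4.7·0.9561·0.5161 = 21.546 kPa
Denominator = 19.1·4.7·sin12.1°·cos12.1° = 19.1·4.7·0.2096·0.9778 = 18.399 kPa
FS = 21.546 / 18.399 = 1.171

FS = 1.17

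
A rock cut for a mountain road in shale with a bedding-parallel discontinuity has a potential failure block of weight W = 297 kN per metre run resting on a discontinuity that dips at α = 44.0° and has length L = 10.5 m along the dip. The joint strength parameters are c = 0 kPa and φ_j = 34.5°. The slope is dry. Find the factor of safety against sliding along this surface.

Resolving the block weight along and normal to the plane and applying the Mohr–Coulomb strength on the joint:
N' = W cosα = 297·cos44.0° = 213.6 kN/m
Driving force T = W sinα = 297·sin44.0° = 206.3 kN/m
Resisting force R = c·L + N'·tanφ_j = 0·10.5 + 213.6·tan34.5° = 0.0 + 146.8 = 146.8 kN/m
FS = R / T = 146.8 / 206.3 = 0.712

FS = 0.71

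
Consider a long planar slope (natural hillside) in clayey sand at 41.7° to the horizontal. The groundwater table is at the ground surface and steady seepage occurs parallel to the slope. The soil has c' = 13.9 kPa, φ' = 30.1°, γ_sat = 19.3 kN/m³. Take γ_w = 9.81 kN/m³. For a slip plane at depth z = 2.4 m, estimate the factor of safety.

With seepage parallel to the slope and the water table at the surface, the effective normal stress on the slip plane uses the buoyant unit weight γ' = γ_sat − γ_w while the driving shear stress uses γ_sat:
FS = [c' + γ' z cos²β tanφ'] / [γ_sat z sinβ cosβ]
γ' = 19.3 − 9.81 = 9.49 kN/m³
Numerator = 13.9 + 9.49·2.4·cos²41.7°·tan30.1° = 13.9 + 9.49·2.4·0.5575·0.5797 = 21.260 kPa
Denominator = 19.3·2.4·sin41.7°·cos41.7° = 19.3·2.4·0.6652·0.7466 = 23.007 kPa
FS = 21.260 / 23.007 = 0.924

FS = 0.92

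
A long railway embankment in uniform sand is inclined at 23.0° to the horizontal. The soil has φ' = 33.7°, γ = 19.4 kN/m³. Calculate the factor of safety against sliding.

For a dry cohesionless infinite slope the factor of safety is FS = tanφ' / tanβ.
FS = tan33.7° / tan23.0° = 0.6669 / 0.4245 = 1.571

FS = 1.57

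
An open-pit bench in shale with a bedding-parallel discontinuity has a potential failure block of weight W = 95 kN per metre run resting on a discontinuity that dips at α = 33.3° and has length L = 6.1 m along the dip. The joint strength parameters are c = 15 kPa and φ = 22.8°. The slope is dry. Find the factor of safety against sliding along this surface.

Resolving the block weight along and normal to the plane and applying the Mohr–Coulomb strength on the joint:
N' = W cosα = 95·cos33.3° = 79.4 kN/m
Driving force T = W sinα = 95·sin33.3° = 52.2 kN/m
Resisting force R = c·L + N'·tanφ = 15·6.1 + 79.4·tan22.8° = 91.5 + 33.4 = 124.9 kN/m
FS = R / T = 124.9 / 52.2 = 2.394

FS = 2.39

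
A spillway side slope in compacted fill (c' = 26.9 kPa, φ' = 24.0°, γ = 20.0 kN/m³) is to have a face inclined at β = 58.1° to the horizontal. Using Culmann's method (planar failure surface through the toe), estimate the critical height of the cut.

H_c = 24.27 m

Culmann's analysis gives the critical failure plane at α_cr = (β + φ')/2 = (58.1 + 24.0)/2 = 41.0°, and the critical height
H_c = (4c'/γ) · sinβ cosφ' / [1 − cos(β − φ')]
    = (4·26.9/20.0) · sin58.1°·cos24.0° / [1 − cos(34.1°)]
    = 5.380 · 0.8490·0.9135 / [1 − 0.8281]
    = 5.380 · 0.7756 / 0.1719
    = 24.27 m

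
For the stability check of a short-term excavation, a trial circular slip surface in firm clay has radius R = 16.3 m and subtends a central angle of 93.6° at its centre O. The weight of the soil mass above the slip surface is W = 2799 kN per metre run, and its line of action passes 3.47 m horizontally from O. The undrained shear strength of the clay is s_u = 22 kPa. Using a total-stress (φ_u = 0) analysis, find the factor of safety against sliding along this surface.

Taking moments about the centre O, the resisting moment is provided by the undrained shear strength acting along the arc:
Arc length L_a = R·θ = 16.3·(93.6°·π/180) = 16.3·1.6336 = 26.63 m
M_R = s_u·L_a·R = 22·26.63·16.3 = 9548.9 kN·m/m
M_D = W·d = 2799·3.47 = 9712.5 kN·m/m
FS = M_R / M_D = 9548.9 / 9712.5 = 0.983

FS = 0.98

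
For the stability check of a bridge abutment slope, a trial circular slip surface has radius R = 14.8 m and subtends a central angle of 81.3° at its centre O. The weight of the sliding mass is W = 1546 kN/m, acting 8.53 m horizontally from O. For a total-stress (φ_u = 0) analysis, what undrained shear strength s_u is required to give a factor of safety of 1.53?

FS = s_u·L_a·R / (W·d), so s_u = FS·W·d / (L_a·R).
Arc length L_a = R·θ = 14.8·(81.3°·π/180) = 14.8·1.4190 = 21.00 m
s_u = 1.53·1546·8.53 / (21.00·14.8) = 20176.7 / 310.81 = 64.92 kPa

s_u = 64.9 kPa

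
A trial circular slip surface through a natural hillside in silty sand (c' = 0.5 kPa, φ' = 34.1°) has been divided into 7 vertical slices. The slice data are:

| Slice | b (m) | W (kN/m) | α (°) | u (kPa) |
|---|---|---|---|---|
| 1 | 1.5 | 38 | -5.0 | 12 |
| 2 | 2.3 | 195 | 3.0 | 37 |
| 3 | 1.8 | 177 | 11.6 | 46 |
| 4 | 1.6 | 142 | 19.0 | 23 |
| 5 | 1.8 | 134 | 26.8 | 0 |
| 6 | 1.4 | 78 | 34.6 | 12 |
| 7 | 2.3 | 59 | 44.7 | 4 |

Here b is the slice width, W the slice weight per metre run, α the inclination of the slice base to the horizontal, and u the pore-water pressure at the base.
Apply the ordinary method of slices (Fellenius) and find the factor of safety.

Ordinary method of slices: FS = Σ[c'·Δl_i + (W_i cosα_i − u_i·Δl_i)·tanφ'] / Σ W_i sinα_i, with Δl_i = b_i / cosα_i.
Slice 1: Δl = 1.5/cos(-5.0°) = 1.506 m; N'_1 = 38·cos(-5.0°) − 12·1.506 = 19.8; c'Δl = 0.75; W sinα = -3.3
Slice 2: Δl = 2.3/cos3.0° = 2.303 m; N'_2 = 195·cos3.0° − 37·2.303 = 109.5; c'Δl = 1.15; W sinα = 10.2
Slice 3: Δl = 1.8/cos11.6° = 1.838 m; N'_3 = 177·cos11.6° − 46·1.838 = 88.9; c'Δl = 0.92; W sinα = 35.6
Slice 4: Δl = 1.6/cos19.0° = 1.692 m; N'_4 = 142·cos19.0° − 23·1.692 = 95.3; c'Δl = 0.85; W sinα = 46.2
Slice 5: Δl = 1.8/cos26.8° = 2.017 m; N'_5 = 134·cos26.8° − 0·2.017 = 119.6; c'Δl = 1.01; W sinα = 60.4
Slice 6: Δl = 1.4/cos34.6° = 1.701 m; N'_6 = 78·cos34.6° − 12·1.701 = 43.8; c'Δl = 0.85; W sinα = 44.3
Slice 7: Δl = 2.3/cos44.7° = 3.236 m; N'_7 = 59·cos44.7° − 4·3.236 = 29.0; c'Δl = 1.62; W sinα = 41.5
Σc'Δl = 7.1 kN/m; ΣN' = 505.9 kN/m; ΣW sinα = 234.9 kN/m
Resisting = 7.1 + 505.9·tan34.1° = 7.1 + 342.5 = 349.7 kN/m
FS = 349.7 / 234.9 = 1.488

FS = 1.49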